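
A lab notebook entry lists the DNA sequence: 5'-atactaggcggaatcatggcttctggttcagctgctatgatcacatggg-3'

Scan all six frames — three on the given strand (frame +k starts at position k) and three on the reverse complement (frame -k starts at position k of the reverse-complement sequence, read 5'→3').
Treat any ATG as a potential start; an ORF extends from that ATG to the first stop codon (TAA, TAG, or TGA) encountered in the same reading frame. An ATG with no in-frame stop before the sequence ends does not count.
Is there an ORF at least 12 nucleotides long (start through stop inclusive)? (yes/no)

no

Reverse complement (5'→3'): CCCATGTGATCATAGCAGCTGAACCAGAAGCCATGATTCCGCCTAGTAT
Frame +1: ATA CTA GGC GGA ATC ATG GCT TCT GGT TCA GCT GCT ATG ATC ACA TGG — no ATG→stop ORF.
Frame +2: TAC TAG GCG GAA TCA TGG CTT CTG GTT CAG CTG CTA TGA TCA CAT GGG — no ATG→stop ORF.
Frame +3: ACT AGG CGG AAT CAT GGC TTC TGG TTC AGC TGC TAT GAT CAC ATG — no ATG→stop ORF.
Frame -1: CCC ATG TGA TCA TAG CAG CTG AAC CAG AAG CCA TGA TTC CGC CTA GTA — ATG at 4, stop TGA at 7 → 6 nt.
Frame -2: CCA TGT GAT CAT AGC AGC TGA ACC AGA AGC CAT GAT TCC GCC TAG TAT — no ATG→stop ORF.
Frame -3: CAT GTG ATC ATA GCA GCT GAA CCA GAA GCC ATG ATT CCG CCT AGT — no ATG→stop ORF.
Largest ORF found is 6 nucleotides < 12, so no.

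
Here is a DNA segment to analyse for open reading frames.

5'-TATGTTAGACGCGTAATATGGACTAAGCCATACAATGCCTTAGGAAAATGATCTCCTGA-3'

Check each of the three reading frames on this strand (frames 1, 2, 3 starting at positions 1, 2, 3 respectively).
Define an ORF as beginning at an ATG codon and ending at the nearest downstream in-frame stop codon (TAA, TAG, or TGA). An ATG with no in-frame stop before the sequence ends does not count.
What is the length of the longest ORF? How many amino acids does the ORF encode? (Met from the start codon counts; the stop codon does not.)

Frame 1: TAT GTT AGA CGC GTA ATA TGG ACT AAG CCA TAC AAT GCC TTA GGA AAA TGA TCT CCT — no ATG→stop ORF.
Frame 2: ATG TTA GAC GCG TAA TAT GGA CTA AGC CAT ACA ATG CCT TAG GAA AAT GAT CTC CTG — ATG at 2, stop TAA at 14 → 15 nt; ATG at 35, stop TAG at 41 → 9 nt.
Frame 3: TGT TAG ACG CGT AAT ATG GAC TAA GCC ATA CAA TGC CTT AGG AAA ATG ATC TCC TGA — ATG at 18, stop TAA at 24 → 9 nt; ATG at 48, stop TGA at 57 → 12 nt.
Longest: frame 2, positions 2–16, 15 nt = 5 codons = 4 aa. → 4 amino acids.

4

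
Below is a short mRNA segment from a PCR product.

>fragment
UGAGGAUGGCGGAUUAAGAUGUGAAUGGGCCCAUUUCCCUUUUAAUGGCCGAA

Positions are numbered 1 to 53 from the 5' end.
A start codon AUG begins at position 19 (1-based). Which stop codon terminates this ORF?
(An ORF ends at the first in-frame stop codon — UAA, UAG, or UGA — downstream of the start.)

UGA

Codons from position 19: AUG (19–21), UGA (22–24).
The first in-frame stop codon is UGA.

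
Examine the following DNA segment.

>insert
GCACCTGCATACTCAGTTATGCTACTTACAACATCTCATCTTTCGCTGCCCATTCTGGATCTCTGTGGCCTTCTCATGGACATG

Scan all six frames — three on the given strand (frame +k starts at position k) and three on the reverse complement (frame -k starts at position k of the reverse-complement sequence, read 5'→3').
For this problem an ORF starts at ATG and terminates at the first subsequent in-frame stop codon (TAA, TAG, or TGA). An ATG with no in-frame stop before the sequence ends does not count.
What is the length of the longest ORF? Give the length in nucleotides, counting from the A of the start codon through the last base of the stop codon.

48

Reverse complement (5'→3'): CATGTCCATGAGAAGGCCACAGAGATCCAGAATGGGCAGCGAAAGATGAGATGTTGTAAGTAGCATAACTGAGTATGCAGGTGC
Frame +1: GCA CCT GCA TAC TCA GTT ATG CTA CTT ACA ACA TCT CAT CTT TCG CTG CCC ATT CTG GAT CTC TGT GGC CTT CTC ATG GAC ATG — no ATG→stop ORF.
Frame +2: CAC CTG CAT ACT CAG TTA TGC TAC TTA CAA CAT CTC ATC TTT CGC TGC CCA TTC TGG ATC TCT GTG GCC TTC TCA TGG ACA — no ATG→stop ORF.
Frame +3: ACC TGC ATA CTC AGT TAT GCT ACT TAC AAC ATC TCA TCT TTC GCT GCC CAT TCT GGA TCT CTG TGG CCT TCT CAT GGA CAT — no ATG→stop ORF.
Frame -1: CAT GTC CAT GAG AAG GCC ACA GAG ATC CAG AAT GGG CAG CGA AAG ATG AGA TGT TGT AAG TAG CAT AAC TGA GTA TGC AGG TGC — ATG at 46, stop TAG at 61 → 18 nt.
Frame -2: ATG TCC ATG AGA AGG CCA CAG AGA TCC AGA ATG GGC AGC GAA AGA TGA GAT GTT GTA AGT AGC ATA ACT GAG TAT GCA GGT — ATG at 2, stop TGA at 47 → 48 nt; ATG at 8, stop TGA at 47 → 42 nt; ATG at 32, stop TGA at 47 → 18 nt.
Frame -3: TGT CCA TGA GAA GGC CAC AGA GAT CCA GAA TGG GCA GCG AAA GAT GAG ATG TTG TAA GTA GCA TAA CTG AGT ATG CAG GTG — ATG at 51, stop TAA at 57 → 9 nt.
Longest: frame -2, positions 2–49, 48 nt = 16 codons = 15 aa. → 48 nucleotides.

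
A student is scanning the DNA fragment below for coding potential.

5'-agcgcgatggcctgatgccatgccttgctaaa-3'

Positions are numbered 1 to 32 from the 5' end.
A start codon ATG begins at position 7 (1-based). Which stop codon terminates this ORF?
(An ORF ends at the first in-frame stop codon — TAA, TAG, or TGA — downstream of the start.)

Codons from position 7: ATG (7–9), GCC (10–12), TGA (13–15).
The first in-frame stop codon is TGA.

TGA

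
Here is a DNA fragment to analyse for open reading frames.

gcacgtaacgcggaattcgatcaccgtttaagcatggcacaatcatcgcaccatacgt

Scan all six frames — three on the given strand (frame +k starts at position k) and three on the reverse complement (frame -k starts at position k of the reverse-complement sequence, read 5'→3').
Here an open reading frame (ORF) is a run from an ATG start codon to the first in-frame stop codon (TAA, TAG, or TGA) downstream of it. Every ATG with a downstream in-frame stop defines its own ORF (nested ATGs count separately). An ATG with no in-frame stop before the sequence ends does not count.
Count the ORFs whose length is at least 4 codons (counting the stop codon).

Reverse complement (5'→3'): ACGTATGGTGCGATGATTGTGCCATGCTTAAACGGTGATCGAATTCCGCGTTACGTGC
Frame +1: GCA CGT AAC GCG GAA TTC GAT CAC CGT TTA AGC ATG GCA CAA TCA TCG CAC CAT ACG — no ATG→stop ORF.
Frame +2: CAC GTA ACG CGG AAT TCG ATC ACC GTT TAA GCA TGG CAC AAT CAT CGC ACC ATA CGT — no ATG→stop ORF.
Frame +3: ACG TAA CGC GGA ATT CGA TCA CCG TTT AAG CAT GGC ACA ATC ATC GCA CCA TAC — no ATG→stop ORF.
Frame -1: ACG TAT GGT GCG ATG ATT GTG CCA TGC TTA AAC GGT GAT CGA ATT CCG CGT TAC GTG — no ATG→stop ORF.
Frame -2: CGT ATG GTG CGA TGA TTG TGC CAT GCT TAA ACG GTG ATC GAA TTC CGC GTT ACG TGC — ATG at 5, stop TGA at 14 → 12 nt.
Frame -3: GTA TGG TGC GAT GAT TGT GCC ATG CTT AAA CGG TGA TCG AAT TCC GCG TTA CGT — ATG at 24, stop TGA at 36 → 15 nt.
ORFs ≥ 4 codons: frame -2 5–16 (4 codons), frame -3 24–38 (5 codons). Count = 2.

2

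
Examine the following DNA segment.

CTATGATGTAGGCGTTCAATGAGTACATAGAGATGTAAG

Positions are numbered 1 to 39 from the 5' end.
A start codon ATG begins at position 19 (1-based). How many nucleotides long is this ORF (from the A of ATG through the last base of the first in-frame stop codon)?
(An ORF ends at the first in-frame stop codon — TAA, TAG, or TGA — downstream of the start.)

12

Codons from position 19: ATG (19–21), AGT (22–24), ACA (25–27), TAG (28–30).
TAG is the first in-frame stop; ORF spans 19–30, 12 nucleotides.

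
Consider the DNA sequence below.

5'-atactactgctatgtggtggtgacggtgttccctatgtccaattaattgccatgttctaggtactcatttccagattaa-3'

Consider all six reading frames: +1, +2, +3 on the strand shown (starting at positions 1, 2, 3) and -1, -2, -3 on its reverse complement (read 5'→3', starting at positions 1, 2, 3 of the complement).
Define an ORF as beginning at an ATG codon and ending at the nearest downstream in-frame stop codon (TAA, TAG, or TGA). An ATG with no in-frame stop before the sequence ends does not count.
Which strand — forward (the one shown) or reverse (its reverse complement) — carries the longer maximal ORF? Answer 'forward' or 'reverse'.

reverse

Reverse complement (5'→3'): TTAATCTGGAAATGAGTACCTAGAACATGGCAATTAATTGGACATAGGGAACACCGTCACCACCACATAGCAGTAGTAT
Frame +1: ATA CTA CTG CTA TGT GGT GGT GAC GGT GTT CCC TAT GTC CAA TTA ATT GCC ATG TTC TAG GTA CTC ATT TCC AGA TTA — ATG at 52, stop TAG at 58 → 9 nt.
Frame +2: TAC TAC TGC TAT GTG GTG GTG ACG GTG TTC CCT ATG TCC AAT TAA TTG CCA TGT TCT AGG TAC TCA TTT CCA GAT TAA — ATG at 35, stop TAA at 44 → 12 nt.
Frame +3: ACT ACT GCT ATG TGG TGG TGA CGG TGT TCC CTA TGT CCA ATT AAT TGC CAT GTT CTA GGT ACT CAT TTC CAG ATT — ATG at 12, stop TGA at 21 → 12 nt.
Frame -1: TTA ATC TGG AAA TGA GTA CCT AGA ACA TGG CAA TTA ATT GGA CAT AGG GAA CAC CGT CAC CAC CAC ATA GCA GTA GTA — no ATG→stop ORF.
Frame -2: TAA TCT GGA AAT GAG TAC CTA GAA CAT GGC AAT TAA TTG GAC ATA GGG AAC ACC GTC ACC ACC ACA TAG CAG TAG TAT — no ATG→stop ORF.
Frame -3: AAT CTG GAA ATG AGT ACC TAG AAC ATG GCA ATT AAT TGG ACA TAG GGA ACA CCG TCA CCA CCA CAT AGC AGT AGT — ATG at 12, stop TAG at 21 → 12 nt; ATG at 27, stop TAG at 45 → 21 nt.
Forward-strand max 12 nt; reverse-strand max 21 nt. The reverse strand has the longer ORF.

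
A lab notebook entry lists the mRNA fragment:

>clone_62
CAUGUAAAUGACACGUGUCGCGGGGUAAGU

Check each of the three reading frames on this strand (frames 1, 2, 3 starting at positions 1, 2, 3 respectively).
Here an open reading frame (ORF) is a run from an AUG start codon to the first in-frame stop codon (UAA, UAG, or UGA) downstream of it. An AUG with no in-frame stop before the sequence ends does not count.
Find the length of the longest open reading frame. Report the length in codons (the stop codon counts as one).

7

Frame 1: CAU GUA AAU GAC ACG UGU CGC GGG GUA AGU — no AUG→stop ORF.
Frame 2: AUG UAA AUG ACA CGU GUC GCG GGG UAA — AUG at 2, stop UAA at 5 → 6 nt; AUG at 8, stop UAA at 26 → 21 nt.
Frame 3: UGU AAA UGA CAC GUG UCG CGG GGU AAG — no AUG→stop ORF.
Longest: frame 2, positions 8–28, 21 nt = 7 codons = 6 aa. → 7 codons.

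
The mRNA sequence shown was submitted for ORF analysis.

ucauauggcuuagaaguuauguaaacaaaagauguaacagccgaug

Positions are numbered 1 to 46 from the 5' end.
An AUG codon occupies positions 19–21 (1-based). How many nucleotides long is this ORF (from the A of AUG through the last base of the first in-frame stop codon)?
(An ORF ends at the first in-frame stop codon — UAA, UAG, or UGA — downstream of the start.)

6

Codons from position 19: AUG (19–21), UAA (22–24).
UAA is the first in-frame stop; ORF spans 19–24, 6 nucleotides.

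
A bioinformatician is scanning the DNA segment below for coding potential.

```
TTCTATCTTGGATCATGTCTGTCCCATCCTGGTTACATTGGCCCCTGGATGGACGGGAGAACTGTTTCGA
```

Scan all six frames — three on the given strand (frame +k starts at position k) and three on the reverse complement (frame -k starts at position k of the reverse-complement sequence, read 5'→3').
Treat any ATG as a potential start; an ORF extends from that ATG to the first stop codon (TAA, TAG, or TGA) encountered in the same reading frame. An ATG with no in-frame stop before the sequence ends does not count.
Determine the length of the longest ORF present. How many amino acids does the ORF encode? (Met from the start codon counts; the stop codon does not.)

Reverse complement (5'→3'): TCGAAACAGTTCTCCCGTCCATCCAGGGGCCAATGTAACCAGGATGGGACAGACATGATCCAAGATAGAA
Frame +1: TTC TAT CTT GGA TCA TGT CTG TCC CAT CCT GGT TAC ATT GGC CCC TGG ATG GAC GGG AGA ACT GTT TCG — no ATG→stop ORF.
Frame +2: TCT ATC TTG GAT CAT GTC TGT CCC ATC CTG GTT ACA TTG GCC CCT GGA TGG ACG GGA GAA CTG TTT CGA — no ATG→stop ORF.
Frame +3: CTA TCT TGG ATC ATG TCT GTC CCA TCC TGG TTA CAT TGG CCC CTG GAT GGA CGG GAG AAC TGT TTC — no ATG→stop ORF.
Frame -1: TCG AAA CAG TTC TCC CGT CCA TCC AGG GGC CAA TGT AAC CAG GAT GGG ACA GAC ATG ATC CAA GAT AGA — no ATG→stop ORF.
Frame -2: CGA AAC AGT TCT CCC GTC CAT CCA GGG GCC AAT GTA ACC AGG ATG GGA CAG ACA TGA TCC AAG ATA GAA — ATG at 44, stop TGA at 56 → 15 nt.
Frame -3: GAA ACA GTT CTC CCG TCC ATC CAG GGG CCA ATG TAA CCA GGA TGG GAC AGA CAT GAT CCA AGA TAG — ATG at 33, stop TAA at 36 → 6 nt.
Longest: frame -2, positions 44–58, 15 nt = 5 codons = 4 aa. → 4 amino acids.

4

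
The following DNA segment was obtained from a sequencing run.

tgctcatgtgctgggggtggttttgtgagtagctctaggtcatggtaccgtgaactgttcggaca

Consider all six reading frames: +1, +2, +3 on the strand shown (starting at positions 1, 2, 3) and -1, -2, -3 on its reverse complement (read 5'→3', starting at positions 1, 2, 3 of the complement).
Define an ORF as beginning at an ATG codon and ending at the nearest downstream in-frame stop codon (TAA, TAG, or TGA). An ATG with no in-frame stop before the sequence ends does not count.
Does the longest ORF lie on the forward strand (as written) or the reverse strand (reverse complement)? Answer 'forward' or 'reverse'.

Reverse complement (5'→3'): TGTCCGAACAGTTCACGGTACCATGACCTAGAGCTACTCACAAAACCACCCCCAGCACATGAGCA
Frame +1: TGC TCA TGT GCT GGG GGT GGT TTT GTG AGT AGC TCT AGG TCA TGG TAC CGT GAA CTG TTC GGA — no ATG→stop ORF.
Frame +2: GCT CAT GTG CTG GGG GTG GTT TTG TGA GTA GCT CTA GGT CAT GGT ACC GTG AAC TGT TCG GAC — no ATG→stop ORF.
Frame +3: CTC ATG TGC TGG GGG TGG TTT TGT GAG TAG CTC TAG GTC ATG GTA CCG TGA ACT GTT CGG ACA — ATG at 6, stop TAG at 30 → 27 nt; ATG at 42, stop TGA at 51 → 12 nt.
Frame -1: TGT CCG AAC AGT TCA CGG TAC CAT GAC CTA GAG CTA CTC ACA AAA CCA CCC CCA GCA CAT GAG — no ATG→stop ORF.
Frame -2: GTC CGA ACA GTT CAC GGT ACC ATG ACC TAG AGC TAC TCA CAA AAC CAC CCC CAG CAC ATG AGC — ATG at 23, stop TAG at 29 → 9 nt.
Frame -3: TCC GAA CAG TTC ACG GTA CCA TGA CCT AGA GCT ACT CAC AAA ACC ACC CCC AGC ACA TGA GCA — no ATG→stop ORF.
Forward-strand max 27 nt; reverse-strand max 9 nt. The forward strand has the longer ORF.

forward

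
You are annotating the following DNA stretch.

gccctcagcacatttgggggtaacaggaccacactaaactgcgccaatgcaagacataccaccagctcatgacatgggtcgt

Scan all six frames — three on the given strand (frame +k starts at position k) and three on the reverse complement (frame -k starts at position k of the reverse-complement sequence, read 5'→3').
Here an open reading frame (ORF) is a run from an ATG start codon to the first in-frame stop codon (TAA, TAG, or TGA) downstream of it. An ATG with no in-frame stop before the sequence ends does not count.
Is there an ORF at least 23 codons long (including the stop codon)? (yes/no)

Reverse complement (5'→3'): ACGACCCATGTCATGAGCTGGTGGTATGTCTTGCATTGGCGCAGTTTAGTGTGGTCCTGTTACCCCCAAATGTGCTGAGGGC
Frame +1: GCC CTC AGC ACA TTT GGG GGT AAC AGG ACC ACA CTA AAC TGC GCC AAT GCA AGA CAT ACC ACC AGC TCA TGA CAT GGG TCG — no ATG→stop ORF.
Frame +2: CCC TCA GCA CAT TTG GGG GTA ACA GGA CCA CAC TAA ACT GCG CCA ATG CAA GAC ATA CCA CCA GCT CAT GAC ATG GGT CGT — no ATG→stop ORF.
Frame +3: CCT CAG CAC ATT TGG GGG TAA CAG GAC CAC ACT AAA CTG CGC CAA TGC AAG ACA TAC CAC CAG CTC ATG ACA TGG GTC — no ATG→stop ORF.
Frame -1: ACG ACC CAT GTC ATG AGC TGG TGG TAT GTC TTG CAT TGG CGC AGT TTA GTG TGG TCC TGT TAC CCC CAA ATG TGC TGA GGG — ATG at 13, stop TGA at 76 → 66 nt; ATG at 70, stop TGA at 76 → 9 nt.
Frame -2: CGA CCC ATG TCA TGA GCT GGT GGT ATG TCT TGC ATT GGC GCA GTT TAG TGT GGT CCT GTT ACC CCC AAA TGT GCT GAG GGC — ATG at 8, stop TGA at 14 → 9 nt; ATG at 26, stop TAG at 47 → 24 nt.
Frame -3: GAC CCA TGT CAT GAG CTG GTG GTA TGT CTT GCA TTG GCG CAG TTT AGT GTG GTC CTG TTA CCC CCA AAT GTG CTG AGG — no ATG→stop ORF.
Largest ORF found is 22 codons < 23, so no.

no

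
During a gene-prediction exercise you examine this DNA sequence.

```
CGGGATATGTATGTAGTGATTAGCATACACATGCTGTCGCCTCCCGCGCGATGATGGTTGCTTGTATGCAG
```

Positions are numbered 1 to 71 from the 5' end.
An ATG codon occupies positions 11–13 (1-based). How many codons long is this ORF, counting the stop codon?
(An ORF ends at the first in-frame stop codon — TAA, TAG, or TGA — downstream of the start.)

2

Codons from position 11: ATG (11–13), TAG (14–16).
TAG is the first in-frame stop; that's 2 codons including the stop.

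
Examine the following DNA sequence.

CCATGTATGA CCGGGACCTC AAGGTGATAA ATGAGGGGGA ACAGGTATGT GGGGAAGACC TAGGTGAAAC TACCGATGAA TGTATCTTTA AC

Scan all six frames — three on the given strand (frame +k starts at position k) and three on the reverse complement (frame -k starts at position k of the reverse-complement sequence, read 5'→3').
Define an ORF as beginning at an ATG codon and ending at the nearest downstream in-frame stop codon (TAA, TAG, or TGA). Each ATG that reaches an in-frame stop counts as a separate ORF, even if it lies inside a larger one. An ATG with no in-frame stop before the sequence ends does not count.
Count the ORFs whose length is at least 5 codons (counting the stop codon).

3

Reverse complement (5'→3'): GTTAAAGATACATTCATCGGTAGTTTCACCTAGGTCTTCCCCACATACCTGTTCCCCCTCATTTATCACCTTGAGGTCCCGGTCATACATGG
Frame +1: CCA TGT ATG ACC GGG ACC TCA AGG TGA TAA ATG AGG GGG AAC AGG TAT GTG GGG AAG ACC TAG GTG AAA CTA CCG ATG AAT GTA TCT TTA — ATG at 7, stop TGA at 25 → 21 nt; ATG at 31, stop TAG at 61 → 33 nt.
Frame +2: CAT GTA TGA CCG GGA CCT CAA GGT GAT AAA TGA GGG GGA ACA GGT ATG TGG GGA AGA CCT AGG TGA AAC TAC CGA TGA ATG TAT CTT TAA — ATG at 47, stop TGA at 65 → 21 nt; ATG at 80, stop TAA at 89 → 12 nt.
Frame +3: ATG TAT GAC CGG GAC CTC AAG GTG ATA AAT GAG GGG GAA CAG GTA TGT GGG GAA GAC CTA GGT GAA ACT ACC GAT GAA TGT ATC TTT AAC — no ATG→stop ORF.
Frame -1: GTT AAA GAT ACA TTC ATC GGT AGT TTC ACC TAG GTC TTC CCC ACA TAC CTG TTC CCC CTC ATT TAT CAC CTT GAG GTC CCG GTC ATA CAT — no ATG→stop ORF.
Frame -2: TTA AAG ATA CAT TCA TCG GTA GTT TCA CCT AGG TCT TCC CCA CAT ACC TGT TCC CCC TCA TTT ATC ACC TTG AGG TCC CGG TCA TAC ATG — no ATG→stop ORF.
Frame -3: TAA AGA TAC ATT CAT CGG TAG TTT CAC CTA GGT CTT CCC CAC ATA CCT GTT CCC CCT CAT TTA TCA CCT TGA GGT CCC GGT CAT ACA TGG — no ATG→stop ORF.
ORFs ≥ 5 codons: frame +1 7–27 (7 codons), frame +1 31–63 (11 codons), frame +2 47–67 (7 codons). Count = 3.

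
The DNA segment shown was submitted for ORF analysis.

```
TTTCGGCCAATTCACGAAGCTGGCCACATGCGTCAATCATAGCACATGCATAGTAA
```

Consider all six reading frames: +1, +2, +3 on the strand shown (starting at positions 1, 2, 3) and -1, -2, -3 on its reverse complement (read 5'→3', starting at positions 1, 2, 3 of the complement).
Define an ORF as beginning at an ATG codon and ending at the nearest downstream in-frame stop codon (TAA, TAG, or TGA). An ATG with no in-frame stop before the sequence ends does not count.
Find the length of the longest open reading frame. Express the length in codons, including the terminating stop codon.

Reverse complement (5'→3'): TTACTATGCATGTGCTATGATTGACGCATGTGGCCAGCTTCGTGAATTGGCCGAAA
Frame +1: TTT CGG CCA ATT CAC GAA GCT GGC CAC ATG CGT CAA TCA TAG CAC ATG CAT AGT — ATG at 28, stop TAG at 40 → 15 nt.
Frame +2: TTC GGC CAA TTC ACG AAG CTG GCC ACA TGC GTC AAT CAT AGC ACA TGC ATA GTA — no ATG→stop ORF.
Frame +3: TCG GCC AAT TCA CGA AGC TGG CCA CAT GCG TCA ATC ATA GCA CAT GCA TAG TAA — no ATG→stop ORF.
Frame -1: TTA CTA TGC ATG TGC TAT GAT TGA CGC ATG TGG CCA GCT TCG TGA ATT GGC CGA — ATG at 10, stop TGA at 22 → 15 nt; ATG at 28, stop TGA at 43 → 18 nt.
Frame -2: TAC TAT GCA TGT GCT ATG ATT GAC GCA TGT GGC CAG CTT CGT GAA TTG GCC GAA — no ATG→stop ORF.
Frame -3: ACT ATG CAT GTG CTA TGA TTG ACG CAT GTG GCC AGC TTC GTG AAT TGG CCG AAA — ATG at 6, stop TGA at 18 → 15 nt.
Longest: frame -1, positions 28–45, 18 nt = 6 codons = 5 aa. → 6 codons.

6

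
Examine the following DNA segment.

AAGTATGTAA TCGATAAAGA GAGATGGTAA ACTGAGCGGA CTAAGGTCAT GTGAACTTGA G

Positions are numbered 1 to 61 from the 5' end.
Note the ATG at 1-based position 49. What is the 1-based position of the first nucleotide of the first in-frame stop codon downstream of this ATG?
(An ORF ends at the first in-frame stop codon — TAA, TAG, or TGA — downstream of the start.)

52

Codons from position 49: ATG (49–51), TGA (52–54).
TGA is a stop codon; it begins at position 52.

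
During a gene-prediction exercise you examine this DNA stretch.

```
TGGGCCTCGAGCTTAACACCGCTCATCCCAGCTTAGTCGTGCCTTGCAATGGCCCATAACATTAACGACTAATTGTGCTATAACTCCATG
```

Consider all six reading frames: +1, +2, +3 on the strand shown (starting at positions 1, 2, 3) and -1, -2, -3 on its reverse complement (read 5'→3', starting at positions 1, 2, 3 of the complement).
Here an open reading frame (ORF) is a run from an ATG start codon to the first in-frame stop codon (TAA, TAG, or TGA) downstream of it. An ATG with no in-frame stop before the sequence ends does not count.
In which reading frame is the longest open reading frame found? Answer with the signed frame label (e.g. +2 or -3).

-1

Reverse complement (5'→3'): CATGGAGTTATAGCACAATTAGTCGTTAATGTTATGGGCCATTGCAAGGCACGACTAAGCTGGGATGAGCGGTGTTAAGCTCGAGGCCCA
Frame +1: TGG GCC TCG AGC TTA ACA CCG CTC ATC CCA GCT TAG TCG TGC CTT GCA ATG GCC CAT AAC ATT AAC GAC TAA TTG TGC TAT AAC TCC ATG — ATG at 49, stop TAA at 70 → 24 nt.
Frame +2: GGG CCT CGA GCT TAA CAC CGC TCA TCC CAG CTT AGT CGT GCC TTG CAA TGG CCC ATA ACA TTA ACG ACT AAT TGT GCT ATA ACT CCA — no ATG→stop ORF.
Frame +3: GGC CTC GAG CTT AAC ACC GCT CAT CCC AGC TTA GTC GTG CCT TGC AAT GGC CCA TAA CAT TAA CGA CTA ATT GTG CTA TAA CTC CAT — no ATG→stop ORF.
Frame -1: CAT GGA GTT ATA GCA CAA TTA GTC GTT AAT GTT ATG GGC CAT TGC AAG GCA CGA CTA AGC TGG GAT GAG CGG TGT TAA GCT CGA GGC CCA — ATG at 34, stop TAA at 76 → 45 nt.
Frame -2: ATG GAG TTA TAG CAC AAT TAG TCG TTA ATG TTA TGG GCC ATT GCA AGG CAC GAC TAA GCT GGG ATG AGC GGT GTT AAG CTC GAG GCC — ATG at 2, stop TAG at 11 → 12 nt; ATG at 29, stop TAA at 56 → 30 nt.
Frame -3: TGG AGT TAT AGC ACA ATT AGT CGT TAA TGT TAT GGG CCA TTG CAA GGC ACG ACT AAG CTG GGA TGA GCG GTG TTA AGC TCG AGG CCC — no ATG→stop ORF.
Longest ORF is 45 nt in frame -1 (positions 34–78).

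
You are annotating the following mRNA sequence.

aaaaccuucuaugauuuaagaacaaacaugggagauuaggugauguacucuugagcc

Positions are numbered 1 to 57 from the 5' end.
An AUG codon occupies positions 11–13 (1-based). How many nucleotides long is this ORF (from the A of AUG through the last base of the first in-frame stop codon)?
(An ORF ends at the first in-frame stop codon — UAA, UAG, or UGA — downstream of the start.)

Codons from position 11: AUG (11–13), AUU (14–16), UAA (17–19).
UAA is the first in-frame stop; ORF spans 11–19, 9 nucleotides.

9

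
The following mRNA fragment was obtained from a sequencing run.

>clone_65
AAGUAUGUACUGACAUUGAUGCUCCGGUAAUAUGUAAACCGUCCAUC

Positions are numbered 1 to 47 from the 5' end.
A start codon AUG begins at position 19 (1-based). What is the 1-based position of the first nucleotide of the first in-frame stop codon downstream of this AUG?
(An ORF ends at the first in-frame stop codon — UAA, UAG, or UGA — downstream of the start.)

28

Codons from position 19: AUG (19–21), CUC (22–24), CGG (25–27), UAA (28–30).
UAA is a stop codon; it begins at position 28.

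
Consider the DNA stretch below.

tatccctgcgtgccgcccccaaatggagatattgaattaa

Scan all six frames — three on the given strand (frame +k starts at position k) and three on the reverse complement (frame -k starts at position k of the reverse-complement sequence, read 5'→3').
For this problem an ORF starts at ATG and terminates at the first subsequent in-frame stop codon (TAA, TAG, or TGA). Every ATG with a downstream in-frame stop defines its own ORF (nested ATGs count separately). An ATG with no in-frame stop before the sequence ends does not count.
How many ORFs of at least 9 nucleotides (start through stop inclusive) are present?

Reverse complement (5'→3'): TTAATTCAATATCTCCATTTGGGGGCGGCACGCAGGGATA
Frame +1: TAT CCC TGC GTG CCG CCC CCA AAT GGA GAT ATT GAA TTA — no ATG→stop ORF.
Frame +2: ATC CCT GCG TGC CGC CCC CAA ATG GAG ATA TTG AAT TAA — ATG at 23, stop TAA at 38 → 18 nt.
Frame +3: TCC CTG CGT GCC GCC CCC AAA TGG AGA TAT TGA ATT — no ATG→stop ORF.
Frame -1: TTA ATT CAA TAT CTC CAT TTG GGG GCG GCA CGC AGG GAT — no ATG→stop ORF.
Frame -2: TAA TTC AAT ATC TCC ATT TGG GGG CGG CAC GCA GGG ATA — no ATG→stop ORF.
Frame -3: AAT TCA ATA TCT CCA TTT GGG GGC GGC ACG CAG GGA — no ATG→stop ORF.
ORFs ≥ 9 nucleotides: frame +2 23–40 (18 nucleotides). Count = 1.

1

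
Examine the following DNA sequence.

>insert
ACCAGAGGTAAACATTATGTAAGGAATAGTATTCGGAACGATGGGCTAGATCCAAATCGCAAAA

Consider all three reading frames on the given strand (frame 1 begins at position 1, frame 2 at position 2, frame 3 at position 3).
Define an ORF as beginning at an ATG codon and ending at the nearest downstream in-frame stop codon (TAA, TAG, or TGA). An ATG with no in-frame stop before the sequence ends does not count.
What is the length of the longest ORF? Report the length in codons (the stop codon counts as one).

3

Frame 1: ACC AGA GGT AAA CAT TAT GTA AGG AAT AGT ATT CGG AAC GAT GGG CTA GAT CCA AAT CGC AAA — no ATG→stop ORF.
Frame 2: CCA GAG GTA AAC ATT ATG TAA GGA ATA GTA TTC GGA ACG ATG GGC TAG ATC CAA ATC GCA AAA — ATG at 17, stop TAA at 20 → 6 nt; ATG at 41, stop TAG at 47 → 9 nt.
Frame 3: CAG AGG TAA ACA TTA TGT AAG GAA TAG TAT TCG GAA CGA TGG GCT AGA TCC AAA TCG CAA — no ATG→stop ORF.
Longest: frame 2, positions 41–49, 9 nt = 3 codons = 2 aa. → 3 codons.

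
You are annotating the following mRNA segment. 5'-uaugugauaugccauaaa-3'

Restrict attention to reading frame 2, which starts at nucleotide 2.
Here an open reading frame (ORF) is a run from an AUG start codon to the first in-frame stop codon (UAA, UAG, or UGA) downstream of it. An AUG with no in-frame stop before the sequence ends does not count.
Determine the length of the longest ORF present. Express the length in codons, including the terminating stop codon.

2

Frame 2: AUG UGA UAU GCC AUA — AUG at 2, stop UGA at 5 → 6 nt.
Longest: frame 2, positions 2–7, 6 nt = 2 codons = 1 aa. → 2 codons.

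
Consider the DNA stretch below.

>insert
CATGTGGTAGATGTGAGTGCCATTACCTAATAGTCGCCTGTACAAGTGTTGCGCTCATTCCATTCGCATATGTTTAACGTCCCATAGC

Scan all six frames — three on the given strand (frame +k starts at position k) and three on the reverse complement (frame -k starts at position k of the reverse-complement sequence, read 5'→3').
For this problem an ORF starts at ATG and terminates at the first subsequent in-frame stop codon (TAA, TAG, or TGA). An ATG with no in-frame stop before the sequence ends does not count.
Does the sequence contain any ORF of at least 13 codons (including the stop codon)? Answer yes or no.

no

Reverse complement (5'→3'): GCTATGGGACGTTAAACATATGCGAATGGAATGAGCGCAACACTTGTACAGGCGACTATTAGGTAATGGCACTCACATCTACCACATG
Frame +1: CAT GTG GTA GAT GTG AGT GCC ATT ACC TAA TAG TCG CCT GTA CAA GTG TTG CGC TCA TTC CAT TCG CAT ATG TTT AAC GTC CCA TAG — ATG at 70, stop TAG at 85 → 18 nt.
Frame +2: ATG TGG TAG ATG TGA GTG CCA TTA CCT AAT AGT CGC CTG TAC AAG TGT TGC GCT CAT TCC ATT CGC ATA TGT TTA ACG TCC CAT AGC — ATG at 2, stop TAG at 8 → 9 nt; ATG at 11, stop TGA at 14 → 6 nt.
Frame +3: TGT GGT AGA TGT GAG TGC CAT TAC CTA ATA GTC GCC TGT ACA AGT GTT GCG CTC ATT CCA TTC GCA TAT GTT TAA CGT CCC ATA — no ATG→stop ORF.
Frame -1: GCT ATG GGA CGT TAA ACA TAT GCG AAT GGA ATG AGC GCA ACA CTT GTA CAG GCG ACT ATT AGG TAA TGG CAC TCA CAT CTA CCA CAT — ATG at 4, stop TAA at 13 → 12 nt; ATG at 31, stop TAA at 64 → 36 nt.
Frame -2: CTA TGG GAC GTT AAA CAT ATG CGA ATG GAA TGA GCG CAA CAC TTG TAC AGG CGA CTA TTA GGT AAT GGC ACT CAC ATC TAC CAC ATG — ATG at 20, stop TGA at 32 → 15 nt; ATG at 26, stop TGA at 32 → 9 nt.
Frame -3: TAT GGG ACG TTA AAC ATA TGC GAA TGG AAT GAG CGC AAC ACT TGT ACA GGC GAC TAT TAG GTA ATG GCA CTC ACA TCT ACC ACA — no ATG→stop ORF.
Largest ORF found is 12 codons < 13, so no.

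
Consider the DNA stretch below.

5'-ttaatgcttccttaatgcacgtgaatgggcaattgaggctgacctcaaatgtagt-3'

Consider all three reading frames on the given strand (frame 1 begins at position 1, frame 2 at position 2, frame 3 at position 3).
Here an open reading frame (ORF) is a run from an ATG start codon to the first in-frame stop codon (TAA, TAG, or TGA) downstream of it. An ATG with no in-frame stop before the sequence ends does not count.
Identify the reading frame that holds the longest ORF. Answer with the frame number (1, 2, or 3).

Frame 1: TTA ATG CTT CCT TAA TGC ACG TGA ATG GGC AAT TGA GGC TGA CCT CAA ATG TAG — ATG at 4, stop TAA at 13 → 12 nt; ATG at 25, stop TGA at 34 → 12 nt; ATG at 49, stop TAG at 52 → 6 nt.
Frame 2: TAA TGC TTC CTT AAT GCA CGT GAA TGG GCA ATT GAG GCT GAC CTC AAA TGT AGT — no ATG→stop ORF.
Frame 3: AAT GCT TCC TTA ATG CAC GTG AAT GGG CAA TTG AGG CTG ACC TCA AAT GTA — no ATG→stop ORF.
Longest ORF is 12 nt in frame 1 (positions 4–15).

1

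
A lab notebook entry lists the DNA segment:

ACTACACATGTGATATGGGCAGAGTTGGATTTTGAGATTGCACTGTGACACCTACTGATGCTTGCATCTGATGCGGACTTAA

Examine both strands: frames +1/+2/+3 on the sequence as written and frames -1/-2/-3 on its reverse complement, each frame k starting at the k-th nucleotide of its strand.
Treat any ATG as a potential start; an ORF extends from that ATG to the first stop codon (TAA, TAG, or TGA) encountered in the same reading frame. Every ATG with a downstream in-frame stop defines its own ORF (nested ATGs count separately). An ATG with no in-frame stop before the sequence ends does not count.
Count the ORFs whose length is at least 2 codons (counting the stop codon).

Reverse complement (5'→3'): TTAAGTCCGCATCAGATGCAAGCATCAGTAGGTGTCACAGTGCAATCTCAAAATCCAACTCTGCCCATATCACATGTGTAGT
Frame +1: ACT ACA CAT GTG ATA TGG GCA GAG TTG GAT TTT GAG ATT GCA CTG TGA CAC CTA CTG ATG CTT GCA TCT GAT GCG GAC TTA — no ATG→stop ORF.
Frame +2: CTA CAC ATG TGA TAT GGG CAG AGT TGG ATT TTG AGA TTG CAC TGT GAC ACC TAC TGA TGC TTG CAT CTG ATG CGG ACT TAA — ATG at 8, stop TGA at 11 → 6 nt; ATG at 71, stop TAA at 80 → 12 nt.
Frame +3: TAC ACA TGT GAT ATG GGC AGA GTT GGA TTT TGA GAT TGC ACT GTG ACA CCT ACT GAT GCT TGC ATC TGA TGC GGA CTT — ATG at 15, stop TGA at 33 → 21 nt.
Frame -1: TTA AGT CCG CAT CAG ATG CAA GCA TCA GTA GGT GTC ACA GTG CAA TCT CAA AAT CCA ACT CTG CCC ATA TCA CAT GTG TAG — ATG at 16, stop TAG at 79 → 66 nt.
Frame -2: TAA GTC CGC ATC AGA TGC AAG CAT CAG TAG GTG TCA CAG TGC AAT CTC AAA ATC CAA CTC TGC CCA TAT CAC ATG TGT AGT — no ATG→stop ORF.
Frame -3: AAG TCC GCA TCA GAT GCA AGC ATC AGT AGG TGT CAC AGT GCA ATC TCA AAA TCC AAC TCT GCC CAT ATC ACA TGT GTA — no ATG→stop ORF.
ORFs ≥ 2 codons: frame +2 8–13 (2 codons), frame +2 71–82 (4 codons), frame +3 15–35 (7 codons), frame -1 16–81 (22 codons). Count = 4.

4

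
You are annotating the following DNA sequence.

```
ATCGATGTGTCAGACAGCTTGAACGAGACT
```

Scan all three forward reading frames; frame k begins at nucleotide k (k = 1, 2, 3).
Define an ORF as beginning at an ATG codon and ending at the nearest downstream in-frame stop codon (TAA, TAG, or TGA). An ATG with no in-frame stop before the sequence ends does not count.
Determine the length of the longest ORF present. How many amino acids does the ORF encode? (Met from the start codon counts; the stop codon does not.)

5

Frame 1: ATC GAT GTG TCA GAC AGC TTG AAC GAG ACT — no ATG→stop ORF.
Frame 2: TCG ATG TGT CAG ACA GCT TGA ACG AGA — ATG at 5, stop TGA at 20 → 18 nt.
Frame 3: CGA TGT GTC AGA CAG CTT GAA CGA GAC — no ATG→stop ORF.
Longest: frame 2, positions 5–22, 18 nt = 6 codons = 5 aa. → 5 amino acids.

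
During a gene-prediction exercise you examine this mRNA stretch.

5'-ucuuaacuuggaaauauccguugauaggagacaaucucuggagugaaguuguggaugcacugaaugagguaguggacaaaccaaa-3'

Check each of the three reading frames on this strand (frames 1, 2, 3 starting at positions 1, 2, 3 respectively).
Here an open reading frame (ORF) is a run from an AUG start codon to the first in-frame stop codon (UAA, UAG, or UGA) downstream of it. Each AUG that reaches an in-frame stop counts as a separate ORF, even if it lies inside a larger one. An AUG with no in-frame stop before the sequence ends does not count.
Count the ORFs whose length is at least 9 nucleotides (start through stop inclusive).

2

Frame 1: UCU UAA CUU GGA AAU AUC CGU UGA UAG GAG ACA AUC UCU GGA GUG AAG UUG UGG AUG CAC UGA AUG AGG UAG UGG ACA AAC CAA — AUG at 55, stop UGA at 61 → 9 nt; AUG at 64, stop UAG at 70 → 9 nt.
Frame 2: CUU AAC UUG GAA AUA UCC GUU GAU AGG AGA CAA UCU CUG GAG UGA AGU UGU GGA UGC ACU GAA UGA GGU AGU GGA CAA ACC AAA — no AUG→stop ORF.
Frame 3: UUA ACU UGG AAA UAU CCG UUG AUA GGA GAC AAU CUC UGG AGU GAA GUU GUG GAU GCA CUG AAU GAG GUA GUG GAC AAA CCA — no AUG→stop ORF.
ORFs ≥ 9 nucleotides: frame 1 55–63 (9 nucleotides), frame 1 64–72 (9 nucleotides). Count = 2.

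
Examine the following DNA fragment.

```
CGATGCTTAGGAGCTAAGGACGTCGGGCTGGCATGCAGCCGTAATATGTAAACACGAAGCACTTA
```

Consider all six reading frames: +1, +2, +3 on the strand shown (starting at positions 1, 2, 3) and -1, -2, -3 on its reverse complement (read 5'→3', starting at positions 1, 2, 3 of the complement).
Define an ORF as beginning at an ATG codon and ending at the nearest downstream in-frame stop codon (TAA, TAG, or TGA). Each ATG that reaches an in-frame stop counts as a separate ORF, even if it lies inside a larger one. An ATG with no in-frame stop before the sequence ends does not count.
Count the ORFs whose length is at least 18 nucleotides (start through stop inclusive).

Reverse complement (5'→3'): TAAGTGCTTCGTGTTTACATATTACGGCTGCATGCCAGCCCGACGTCCTTAGCTCCTAAGCATCG
Frame +1: CGA TGC TTA GGA GCT AAG GAC GTC GGG CTG GCA TGC AGC CGT AAT ATG TAA ACA CGA AGC ACT — ATG at 46, stop TAA at 49 → 6 nt.
Frame +2: GAT GCT TAG GAG CTA AGG ACG TCG GGC TGG CAT GCA GCC GTA ATA TGT AAA CAC GAA GCA CTT — no ATG→stop ORF.
Frame +3: ATG CTT AGG AGC TAA GGA CGT CGG GCT GGC ATG CAG CCG TAA TAT GTA AAC ACG AAG CAC TTA — ATG at 3, stop TAA at 15 → 15 nt; ATG at 33, stop TAA at 42 → 12 nt.
Frame -1: TAA GTG CTT CGT GTT TAC ATA TTA CGG CTG CAT GCC AGC CCG ACG TCC TTA GCT CCT AAG CAT — no ATG→stop ORF.
Frame -2: AAG TGC TTC GTG TTT ACA TAT TAC GGC TGC ATG CCA GCC CGA CGT CCT TAG CTC CTA AGC ATC — ATG at 32, stop TAG at 50 → 21 nt.
Frame -3: AGT GCT TCG TGT TTA CAT ATT ACG GCT GCA TGC CAG CCC GAC GTC CTT AGC TCC TAA GCA TCG — no ATG→stop ORF.
ORFs ≥ 18 nucleotides: frame -2 32–52 (21 nucleotides). Count = 1.

1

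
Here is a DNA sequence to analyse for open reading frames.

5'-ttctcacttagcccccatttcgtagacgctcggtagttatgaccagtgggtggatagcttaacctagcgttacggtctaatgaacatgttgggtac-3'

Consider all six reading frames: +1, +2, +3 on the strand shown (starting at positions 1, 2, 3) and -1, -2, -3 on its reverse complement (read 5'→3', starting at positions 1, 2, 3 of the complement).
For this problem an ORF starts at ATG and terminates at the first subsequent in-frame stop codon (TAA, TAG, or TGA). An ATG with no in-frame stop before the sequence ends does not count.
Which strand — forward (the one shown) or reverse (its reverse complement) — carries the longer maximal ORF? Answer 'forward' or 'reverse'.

forward

Reverse complement (5'→3'): GTACCCAACATGTTCATTAGACCGTAACGCTAGGTTAAGCTATCCACCCACTGGTCATAACTACCGAGCGTCTACGAAATGGGGGCTAAGTGAGAA
Frame +1: TTC TCA CTT AGC CCC CAT TTC GTA GAC GCT CGG TAG TTA TGA CCA GTG GGT GGA TAG CTT AAC CTA GCG TTA CGG TCT AAT GAA CAT GTT GGG TAC — no ATG→stop ORF.
Frame +2: TCT CAC TTA GCC CCC ATT TCG TAG ACG CTC GGT AGT TAT GAC CAG TGG GTG GAT AGC TTA ACC TAG CGT TAC GGT CTA ATG AAC ATG TTG GGT — no ATG→stop ORF.
Frame +3: CTC ACT TAG CCC CCA TTT CGT AGA CGC TCG GTA GTT ATG ACC AGT GGG TGG ATA GCT TAA CCT AGC GTT ACG GTC TAA TGA ACA TGT TGG GTA — ATG at 39, stop TAA at 60 → 24 nt.
Frame -1: GTA CCC AAC ATG TTC ATT AGA CCG TAA CGC TAG GTT AAG CTA TCC ACC CAC TGG TCA TAA CTA CCG AGC GTC TAC GAA ATG GGG GCT AAG TGA GAA — ATG at 10, stop TAA at 25 → 18 nt; ATG at 79, stop TGA at 91 → 15 nt.
Frame -2: TAC CCA ACA TGT TCA TTA GAC CGT AAC GCT AGG TTA AGC TAT CCA CCC ACT GGT CAT AAC TAC CGA GCG TCT ACG AAA TGG GGG CTA AGT GAG — no ATG→stop ORF.
Frame -3: ACC CAA CAT GTT CAT TAG ACC GTA ACG CTA GGT TAA GCT ATC CAC CCA CTG GTC ATA ACT ACC GAG CGT CTA CGA AAT GGG GGC TAA GTG AGA — no ATG→stop ORF.
Forward-strand max 24 nt; reverse-strand max 18 nt. The forward strand has the longer ORF.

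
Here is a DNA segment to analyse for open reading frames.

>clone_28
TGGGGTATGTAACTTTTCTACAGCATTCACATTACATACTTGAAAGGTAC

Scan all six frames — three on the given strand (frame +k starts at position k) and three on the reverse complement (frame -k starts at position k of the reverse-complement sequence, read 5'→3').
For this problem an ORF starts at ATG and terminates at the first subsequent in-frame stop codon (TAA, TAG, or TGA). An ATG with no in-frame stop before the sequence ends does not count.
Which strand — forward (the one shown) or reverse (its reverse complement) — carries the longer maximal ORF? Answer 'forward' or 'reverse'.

Reverse complement (5'→3'): GTACCTTTCAAGTATGTAATGTGAATGCTGTAGAAAAGTTACATACCCCA
Frame +1: TGG GGT ATG TAA CTT TTC TAC AGC ATT CAC ATT ACA TAC TTG AAA GGT — ATG at 7, stop TAA at 10 → 6 nt.
Frame +2: GGG GTA TGT AAC TTT TCT ACA GCA TTC ACA TTA CAT ACT TGA AAG GTA — no ATG→stop ORF.
Frame +3: GGG TAT GTA ACT TTT CTA CAG CAT TCA CAT TAC ATA CTT GAA AGG TAC — no ATG→stop ORF.
Frame -1: GTA CCT TTC AAG TAT GTA ATG TGA ATG CTG TAG AAA AGT TAC ATA CCC — ATG at 19, stop TGA at 22 → 6 nt; ATG at 25, stop TAG at 31 → 9 nt.
Frame -2: TAC CTT TCA AGT ATG TAA TGT GAA TGC TGT AGA AAA GTT ACA TAC CCC — ATG at 14, stop TAA at 17 → 6 nt.
Frame -3: ACC TTT CAA GTA TGT AAT GTG AAT GCT GTA GAA AAG TTA CAT ACC CCA — no ATG→stop ORF.
Forward-strand max 6 nt; reverse-strand max 9 nt. The reverse strand has the longer ORF.

reverse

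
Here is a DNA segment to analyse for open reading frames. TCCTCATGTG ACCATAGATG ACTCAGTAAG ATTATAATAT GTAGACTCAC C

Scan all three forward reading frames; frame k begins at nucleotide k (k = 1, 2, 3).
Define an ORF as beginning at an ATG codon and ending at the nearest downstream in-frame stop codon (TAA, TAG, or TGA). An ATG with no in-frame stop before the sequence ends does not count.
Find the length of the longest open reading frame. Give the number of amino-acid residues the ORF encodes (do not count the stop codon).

Frame 1: TCC TCA TGT GAC CAT AGA TGA CTC AGT AAG ATT ATA ATA TGT AGA CTC ACC — no ATG→stop ORF.
Frame 2: CCT CAT GTG ACC ATA GAT GAC TCA GTA AGA TTA TAA TAT GTA GAC TCA — no ATG→stop ORF.
Frame 3: CTC ATG TGA CCA TAG ATG ACT CAG TAA GAT TAT AAT ATG TAG ACT CAC — ATG at 6, stop TGA at 9 → 6 nt; ATG at 18, stop TAA at 27 → 12 nt; ATG at 39, stop TAG at 42 → 6 nt.
Longest: frame 3, positions 18–29, 12 nt = 4 codons = 3 aa. → 3 amino acids.

3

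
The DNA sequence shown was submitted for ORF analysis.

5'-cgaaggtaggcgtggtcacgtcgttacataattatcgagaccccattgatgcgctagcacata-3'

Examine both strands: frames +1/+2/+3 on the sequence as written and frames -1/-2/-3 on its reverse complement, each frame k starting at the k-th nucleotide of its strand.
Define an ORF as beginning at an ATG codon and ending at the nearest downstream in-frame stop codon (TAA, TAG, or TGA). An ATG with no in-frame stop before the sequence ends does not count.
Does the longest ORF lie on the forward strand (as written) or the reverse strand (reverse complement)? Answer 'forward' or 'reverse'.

reverse

Reverse complement (5'→3'): TATGTGCTAGCGCATCAATGGGGTCTCGATAATTATGTAACGACGTGACCACGCCTACCTTCG
Frame +1: CGA AGG TAG GCG TGG TCA CGT CGT TAC ATA ATT ATC GAG ACC CCA TTG ATG CGC TAG CAC ATA — ATG at 49, stop TAG at 55 → 9 nt.
Frame +2: GAA GGT AGG CGT GGT CAC GTC GTT ACA TAA TTA TCG AGA CCC CAT TGA TGC GCT AGC ACA — no ATG→stop ORF.
Frame +3: AAG GTA GGC GTG GTC ACG TCG TTA CAT AAT TAT CGA GAC CCC ATT GAT GCG CTA GCA CAT — no ATG→stop ORF.
Frame -1: TAT GTG CTA GCG CAT CAA TGG GGT CTC GAT AAT TAT GTA ACG ACG TGA CCA CGC CTA CCT TCG — no ATG→stop ORF.
Frame -2: ATG TGC TAG CGC ATC AAT GGG GTC TCG ATA ATT ATG TAA CGA CGT GAC CAC GCC TAC CTT — ATG at 2, stop TAG at 8 → 9 nt; ATG at 35, stop TAA at 38 → 6 nt.
Frame -3: TGT GCT AGC GCA TCA ATG GGG TCT CGA TAA TTA TGT AAC GAC GTG ACC ACG CCT ACC TTC — ATG at 18, stop TAA at 30 → 15 nt.
Forward-strand max 9 nt; reverse-strand max 15 nt. The reverse strand has the longer ORF.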